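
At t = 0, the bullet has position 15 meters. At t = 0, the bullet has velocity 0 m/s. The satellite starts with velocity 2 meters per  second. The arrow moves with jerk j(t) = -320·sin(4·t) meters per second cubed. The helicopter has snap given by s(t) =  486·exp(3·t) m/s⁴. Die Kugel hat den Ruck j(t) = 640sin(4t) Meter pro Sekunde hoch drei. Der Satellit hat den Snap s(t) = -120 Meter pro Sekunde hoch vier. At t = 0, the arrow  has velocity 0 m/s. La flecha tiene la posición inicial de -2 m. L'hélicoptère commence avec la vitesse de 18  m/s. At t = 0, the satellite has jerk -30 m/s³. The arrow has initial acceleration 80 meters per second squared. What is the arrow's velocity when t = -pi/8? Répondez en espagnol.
Para resolver esto, necesitamos tomar 2 integrales de nuestra ecuación de la sacudida j(t) = -320·sin(4·t). Tomando ∫j(t)dt y aplicando a(0) = 80, encontramos a(t) = 80·cos(4·t). La integral de la aceleración es la velocidad. Usando v(0) = 0, obtenemos v(t) = 20·sin(4·t). De la ecuación de la velocidad v(t) = 20·sin(4·t), sustituimos t = -pi/8 para obtener v = -20.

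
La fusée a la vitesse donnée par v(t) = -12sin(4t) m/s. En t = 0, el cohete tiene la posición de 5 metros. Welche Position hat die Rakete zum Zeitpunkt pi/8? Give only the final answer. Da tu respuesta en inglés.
The position at t = pi/8 is x = 2.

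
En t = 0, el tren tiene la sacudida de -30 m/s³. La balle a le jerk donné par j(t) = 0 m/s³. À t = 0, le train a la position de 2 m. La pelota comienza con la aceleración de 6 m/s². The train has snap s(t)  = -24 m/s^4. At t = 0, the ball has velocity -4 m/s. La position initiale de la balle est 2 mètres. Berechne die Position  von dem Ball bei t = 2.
Wir müssen die Stammfunktion unserer Gleichung für den Ruck j(t) = 0 3-mal finden. Mit ∫j(t)dt und Anwendung von a(0) = 6, finden wir a(t) = 6. Mit ∫a(t)dt und Anwendung von v(0) = -4, finden wir v(t) = 6·t - 4. Das Integral von der Geschwindigkeit ist die Position. Mit x(0) = 2 erhalten wir x(t) = 3·t^2 - 4·t + 2. Aus der Gleichung für die Position x(t) = 3·t^2 - 4·t + 2, setzen wir t = 2 ein und erhalten x = 6.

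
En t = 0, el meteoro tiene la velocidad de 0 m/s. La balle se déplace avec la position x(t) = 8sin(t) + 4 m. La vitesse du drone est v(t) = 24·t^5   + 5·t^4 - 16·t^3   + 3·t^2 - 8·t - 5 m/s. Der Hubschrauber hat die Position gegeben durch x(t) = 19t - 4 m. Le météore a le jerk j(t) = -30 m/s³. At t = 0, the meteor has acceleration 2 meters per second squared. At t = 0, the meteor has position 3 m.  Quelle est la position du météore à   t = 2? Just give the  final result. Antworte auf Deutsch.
x(2) = -33.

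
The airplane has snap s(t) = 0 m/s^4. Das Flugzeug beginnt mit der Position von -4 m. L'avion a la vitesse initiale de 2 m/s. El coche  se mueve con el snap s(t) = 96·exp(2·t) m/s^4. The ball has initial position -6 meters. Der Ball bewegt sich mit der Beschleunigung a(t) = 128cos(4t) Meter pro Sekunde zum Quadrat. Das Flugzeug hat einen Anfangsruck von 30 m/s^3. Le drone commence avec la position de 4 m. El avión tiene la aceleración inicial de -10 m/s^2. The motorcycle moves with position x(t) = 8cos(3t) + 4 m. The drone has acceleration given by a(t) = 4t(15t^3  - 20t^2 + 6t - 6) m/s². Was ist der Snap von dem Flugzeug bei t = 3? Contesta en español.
De la ecuación del snap s(t) = 0, sustituimos t = 3 para obtener s = 0.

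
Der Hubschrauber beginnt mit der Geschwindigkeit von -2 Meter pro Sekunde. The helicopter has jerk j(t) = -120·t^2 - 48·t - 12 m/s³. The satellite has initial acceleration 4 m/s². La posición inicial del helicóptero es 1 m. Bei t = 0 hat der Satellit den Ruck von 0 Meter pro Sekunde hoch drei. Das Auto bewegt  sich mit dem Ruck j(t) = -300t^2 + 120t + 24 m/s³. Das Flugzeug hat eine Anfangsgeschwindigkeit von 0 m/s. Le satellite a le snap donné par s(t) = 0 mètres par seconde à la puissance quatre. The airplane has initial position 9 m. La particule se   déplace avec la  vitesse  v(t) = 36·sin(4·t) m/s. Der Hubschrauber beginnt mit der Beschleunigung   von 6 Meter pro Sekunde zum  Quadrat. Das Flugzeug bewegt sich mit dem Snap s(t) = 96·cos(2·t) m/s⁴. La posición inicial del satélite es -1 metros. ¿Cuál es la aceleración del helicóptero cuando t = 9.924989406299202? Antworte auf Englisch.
We must find the antiderivative of our jerk equation j(t) = -120·t^2 - 48·t - 12 1 time. The antiderivative of jerk is acceleration. Using a(0) = 6, we get a(t) = -40·t^3 - 24·t^2 - 12·t + 6. Using a(t) = -40·t^3 - 24·t^2 - 12·t + 6 and substituting t = 9.924989406299202, we find a = -41583.8377264787.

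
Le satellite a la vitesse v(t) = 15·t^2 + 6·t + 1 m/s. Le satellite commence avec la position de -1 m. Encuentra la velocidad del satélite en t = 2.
Usando v(t) = 15·t^2 + 6·t + 1 y sustituyendo t = 2, encontramos v = 73.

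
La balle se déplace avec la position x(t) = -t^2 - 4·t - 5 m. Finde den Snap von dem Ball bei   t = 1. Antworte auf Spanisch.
Debemos derivar nuestra ecuación de la posición x(t) = -t^2 - 4·t - 5 4 veces. Derivando la posición, obtenemos la velocidad: v(t) = -2·t - 4. La derivada de la velocidad da la aceleración: a(t) = -2. La derivada de la aceleración da la sacudida: j(t) = 0. Tomando d/dt de j(t), encontramos s(t) = 0. Tenemos el snap s(t) = 0. Sustituyendo t = 1: s(1) = 0.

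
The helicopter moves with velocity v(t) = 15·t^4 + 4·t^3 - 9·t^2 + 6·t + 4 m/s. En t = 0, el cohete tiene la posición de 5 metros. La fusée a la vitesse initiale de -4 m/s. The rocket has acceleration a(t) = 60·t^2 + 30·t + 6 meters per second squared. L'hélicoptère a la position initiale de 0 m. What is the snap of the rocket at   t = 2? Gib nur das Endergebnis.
The snap at t = 2 is s = 120.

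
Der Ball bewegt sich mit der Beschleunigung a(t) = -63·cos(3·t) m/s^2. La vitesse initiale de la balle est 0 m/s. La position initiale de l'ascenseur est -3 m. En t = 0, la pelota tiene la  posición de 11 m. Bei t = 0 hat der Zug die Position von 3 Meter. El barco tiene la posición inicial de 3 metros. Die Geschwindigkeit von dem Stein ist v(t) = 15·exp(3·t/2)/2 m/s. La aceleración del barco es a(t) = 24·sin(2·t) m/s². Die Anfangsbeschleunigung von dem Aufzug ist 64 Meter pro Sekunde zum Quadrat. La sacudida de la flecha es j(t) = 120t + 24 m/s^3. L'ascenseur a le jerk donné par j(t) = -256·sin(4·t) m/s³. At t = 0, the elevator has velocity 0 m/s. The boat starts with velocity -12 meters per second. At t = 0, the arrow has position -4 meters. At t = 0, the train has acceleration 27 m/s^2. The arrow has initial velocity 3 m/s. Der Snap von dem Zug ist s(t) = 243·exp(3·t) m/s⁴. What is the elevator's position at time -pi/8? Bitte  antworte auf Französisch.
En partant du jerk j(t) = -256·sin(4·t), nous prenons 3 intégrales. La primitive du jerk, avec a(0) = 64, donne l'accélération: a(t) = 64·cos(4·t). L'intégrale de l'accélération, avec v(0) = 0, donne la vitesse: v(t) = 16·sin(4·t). En prenant ∫v(t)dt et en appliquant x(0) = -3, nous trouvons x(t) = 1 - 4·cos(4·t). Nous avons la position x(t) = 1 - 4·cos(4·t). En substituant t = -pi/8: x(-pi/8) = 1.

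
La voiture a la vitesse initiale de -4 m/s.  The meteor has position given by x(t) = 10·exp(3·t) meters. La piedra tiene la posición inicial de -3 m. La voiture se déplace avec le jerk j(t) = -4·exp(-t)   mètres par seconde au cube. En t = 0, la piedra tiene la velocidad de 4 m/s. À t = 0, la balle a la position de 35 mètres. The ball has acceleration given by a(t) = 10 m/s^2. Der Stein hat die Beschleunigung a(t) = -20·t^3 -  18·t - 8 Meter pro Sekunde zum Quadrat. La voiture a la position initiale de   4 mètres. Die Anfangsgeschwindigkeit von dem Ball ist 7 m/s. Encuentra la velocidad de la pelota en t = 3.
Partiendo de la aceleración a(t) = 10, tomamos 1 antiderivada. Integrando la aceleración y usando la condición inicial v(0) = 7, obtenemos v(t) = 10·t + 7. De la ecuación de la velocidad v(t) = 10·t + 7, sustituimos t = 3 para obtener v = 37.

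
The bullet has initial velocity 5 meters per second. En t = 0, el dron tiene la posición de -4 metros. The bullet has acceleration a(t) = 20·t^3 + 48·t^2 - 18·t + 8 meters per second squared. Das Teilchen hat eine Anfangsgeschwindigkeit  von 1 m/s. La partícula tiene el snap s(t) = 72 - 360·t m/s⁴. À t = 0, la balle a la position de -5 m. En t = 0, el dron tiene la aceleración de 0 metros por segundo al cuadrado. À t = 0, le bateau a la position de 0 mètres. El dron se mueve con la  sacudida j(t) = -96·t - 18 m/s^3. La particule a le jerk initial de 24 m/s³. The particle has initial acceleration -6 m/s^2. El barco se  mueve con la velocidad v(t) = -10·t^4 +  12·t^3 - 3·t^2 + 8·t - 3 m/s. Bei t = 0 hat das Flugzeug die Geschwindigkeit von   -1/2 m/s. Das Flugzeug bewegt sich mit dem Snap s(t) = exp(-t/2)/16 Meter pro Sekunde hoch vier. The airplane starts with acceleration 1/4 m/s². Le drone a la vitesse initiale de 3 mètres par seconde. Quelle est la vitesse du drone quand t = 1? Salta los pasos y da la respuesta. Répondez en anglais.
The velocity at t = 1 is v = -22.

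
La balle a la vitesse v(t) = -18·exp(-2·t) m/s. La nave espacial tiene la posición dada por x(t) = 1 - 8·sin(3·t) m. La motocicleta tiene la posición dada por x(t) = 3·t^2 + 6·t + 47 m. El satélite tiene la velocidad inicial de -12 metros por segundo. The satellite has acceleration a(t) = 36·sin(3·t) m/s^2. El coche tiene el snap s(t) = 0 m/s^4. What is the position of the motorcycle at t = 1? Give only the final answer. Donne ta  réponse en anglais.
x(1) = 56.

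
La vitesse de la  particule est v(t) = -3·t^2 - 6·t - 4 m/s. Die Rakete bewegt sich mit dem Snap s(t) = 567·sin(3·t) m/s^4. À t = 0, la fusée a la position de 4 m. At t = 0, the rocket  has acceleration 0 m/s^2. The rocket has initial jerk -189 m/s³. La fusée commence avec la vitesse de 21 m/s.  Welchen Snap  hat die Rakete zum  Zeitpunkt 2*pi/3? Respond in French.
De l'équation du snap s(t) = 567·sin(3·t), nous substituons t = 2*pi/3 pour obtenir s = 0.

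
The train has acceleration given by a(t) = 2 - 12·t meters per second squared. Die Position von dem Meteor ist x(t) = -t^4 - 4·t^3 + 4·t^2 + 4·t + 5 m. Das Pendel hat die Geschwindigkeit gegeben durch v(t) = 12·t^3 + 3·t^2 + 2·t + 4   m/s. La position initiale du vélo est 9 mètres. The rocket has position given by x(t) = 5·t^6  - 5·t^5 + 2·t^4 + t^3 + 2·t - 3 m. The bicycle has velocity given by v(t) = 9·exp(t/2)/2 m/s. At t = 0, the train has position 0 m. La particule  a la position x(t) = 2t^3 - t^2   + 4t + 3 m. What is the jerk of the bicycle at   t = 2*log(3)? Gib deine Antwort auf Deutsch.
Um dies zu lösen, müssen wir 2 Ableitungen unserer Gleichung für die Geschwindigkeit v(t) = 9·exp(t/2)/2 nehmen. Durch Ableiten von der Geschwindigkeit erhalten wir die Beschleunigung: a(t) = 9·exp(t/2)/4. Mit d/dt von a(t) finden wir j(t) = 9·exp(t/2)/8. Aus der Gleichung für den Ruck j(t) = 9·exp(t/2)/8, setzen wir t = 2*log(3) ein und erhalten j = 27/8.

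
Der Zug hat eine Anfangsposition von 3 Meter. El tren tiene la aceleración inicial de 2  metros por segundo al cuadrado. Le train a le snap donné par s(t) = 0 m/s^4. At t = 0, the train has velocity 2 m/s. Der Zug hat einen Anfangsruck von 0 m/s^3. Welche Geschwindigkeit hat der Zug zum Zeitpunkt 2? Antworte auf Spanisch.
Partiendo del snap s(t) = 0, tomamos 3 integrales. La integral del snap, con j(0) = 0, da la sacudida: j(t) = 0. La antiderivada de la sacudida es la aceleración. Usando a(0) = 2, obtenemos a(t) = 2. Tomando ∫a(t)dt y aplicando v(0) = 2, encontramos v(t) = 2·t + 2. Tenemos la velocidad v(t) = 2·t + 2. Sustituyendo t = 2: v(2) = 6.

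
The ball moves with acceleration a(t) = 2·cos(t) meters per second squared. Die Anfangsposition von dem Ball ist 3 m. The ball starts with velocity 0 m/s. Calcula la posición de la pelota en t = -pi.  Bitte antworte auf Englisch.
We need to integrate our acceleration equation a(t) = 2·cos(t) 2 times. Integrating acceleration and using the initial condition v(0) = 0, we get v(t) = 2·sin(t). Finding the integral of v(t) and using x(0) = 3: x(t) = 5 - 2·cos(t). Using x(t) = 5 - 2·cos(t) and substituting t = -pi, we find x = 7.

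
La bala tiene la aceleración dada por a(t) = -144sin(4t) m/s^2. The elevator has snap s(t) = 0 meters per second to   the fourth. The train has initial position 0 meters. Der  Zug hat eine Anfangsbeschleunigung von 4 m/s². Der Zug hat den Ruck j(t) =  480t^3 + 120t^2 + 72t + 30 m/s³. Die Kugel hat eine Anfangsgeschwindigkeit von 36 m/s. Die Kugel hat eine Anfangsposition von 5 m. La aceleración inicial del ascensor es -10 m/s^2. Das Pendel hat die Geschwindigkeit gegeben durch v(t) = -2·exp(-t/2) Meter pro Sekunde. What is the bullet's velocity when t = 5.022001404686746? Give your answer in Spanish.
Necesitamos integrar nuestra ecuación de la aceleración a(t) = -144·sin(4·t) 1 vez. Integrando la aceleración y usando la condición inicial v(0) = 36, obtenemos v(t) = 36·cos(4·t). Usando v(t) = 36·cos(4·t) y sustituyendo t = 5.022001404686746, encontramos v = 11.7454372240424.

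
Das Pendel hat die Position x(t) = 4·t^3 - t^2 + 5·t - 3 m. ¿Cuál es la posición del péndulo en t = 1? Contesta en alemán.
Aus der Gleichung für die Position x(t) = 4·t^3 - t^2 + 5·t - 3, setzen wir t = 1 ein und erhalten x = 5.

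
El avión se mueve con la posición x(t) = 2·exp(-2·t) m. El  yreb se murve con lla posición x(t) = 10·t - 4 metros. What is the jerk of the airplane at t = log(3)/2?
To solve this, we need to take 3 derivatives of our position equation x(t) = 2·exp(-2·t). Differentiating position, we get velocity: v(t) = -4·exp(-2·t). The derivative of velocity gives acceleration: a(t) = 8·exp(-2·t). Taking d/dt of a(t), we find j(t) = -16·exp(-2·t). Using j(t) = -16·exp(-2·t) and substituting t = log(3)/2, we find j = -16/3.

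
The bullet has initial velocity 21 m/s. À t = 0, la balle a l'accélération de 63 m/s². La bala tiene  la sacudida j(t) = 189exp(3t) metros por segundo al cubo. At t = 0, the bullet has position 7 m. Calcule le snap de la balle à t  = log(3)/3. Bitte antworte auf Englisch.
Starting from jerk j(t) = 189·exp(3·t), we take 1 derivative. Taking d/dt of j(t), we find s(t) = 567·exp(3·t). Using s(t) = 567·exp(3·t) and substituting t = log(3)/3, we find s = 1701.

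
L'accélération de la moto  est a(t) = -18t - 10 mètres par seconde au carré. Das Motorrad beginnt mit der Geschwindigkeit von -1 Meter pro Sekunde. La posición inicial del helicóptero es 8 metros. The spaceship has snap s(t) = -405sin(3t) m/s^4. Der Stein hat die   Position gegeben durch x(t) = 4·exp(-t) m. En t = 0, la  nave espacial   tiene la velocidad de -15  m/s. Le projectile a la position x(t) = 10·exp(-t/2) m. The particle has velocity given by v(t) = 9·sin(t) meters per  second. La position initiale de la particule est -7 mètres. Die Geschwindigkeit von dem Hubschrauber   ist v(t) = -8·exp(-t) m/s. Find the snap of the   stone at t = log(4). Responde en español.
Partiendo de la posición x(t) = 4·exp(-t), tomamos 4 derivadas. Derivando la posición, obtenemos la velocidad: v(t) = -4·exp(-t). Tomando d/dt de v(t), encontramos a(t) = 4·exp(-t). La derivada de la aceleración da la sacudida: j(t) = -4·exp(-t). Derivando la sacudida, obtenemos el snap: s(t) = 4·exp(-t). Usando s(t) = 4·exp(-t) y sustituyendo t = log(4), encontramos s = 1.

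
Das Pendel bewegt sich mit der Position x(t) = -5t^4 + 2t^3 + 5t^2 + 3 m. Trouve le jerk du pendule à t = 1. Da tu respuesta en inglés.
Starting from position x(t) = -5·t^4 + 2·t^3 + 5·t^2 + 3, we take 3 derivatives. The derivative of position gives velocity: v(t) = -20·t^3 + 6·t^2 + 10·t. The derivative of velocity gives acceleration: a(t) = -60·t^2 + 12·t + 10. Taking d/dt of a(t), we find j(t) = 12 - 120·t. We have jerk j(t) = 12 - 120·t. Substituting t = 1: j(1) = -108.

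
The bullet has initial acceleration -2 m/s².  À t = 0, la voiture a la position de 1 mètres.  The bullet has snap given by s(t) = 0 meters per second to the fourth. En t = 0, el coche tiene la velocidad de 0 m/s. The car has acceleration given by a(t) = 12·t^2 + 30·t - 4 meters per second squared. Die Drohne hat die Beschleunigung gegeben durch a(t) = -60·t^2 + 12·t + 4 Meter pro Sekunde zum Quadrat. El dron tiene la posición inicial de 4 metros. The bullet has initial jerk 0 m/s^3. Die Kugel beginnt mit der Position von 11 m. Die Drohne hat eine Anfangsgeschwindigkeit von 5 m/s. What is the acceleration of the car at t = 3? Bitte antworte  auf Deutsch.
Wir haben die Beschleunigung a(t) = 12·t^2 + 30·t - 4. Durch Einsetzen von t = 3: a(3) = 194.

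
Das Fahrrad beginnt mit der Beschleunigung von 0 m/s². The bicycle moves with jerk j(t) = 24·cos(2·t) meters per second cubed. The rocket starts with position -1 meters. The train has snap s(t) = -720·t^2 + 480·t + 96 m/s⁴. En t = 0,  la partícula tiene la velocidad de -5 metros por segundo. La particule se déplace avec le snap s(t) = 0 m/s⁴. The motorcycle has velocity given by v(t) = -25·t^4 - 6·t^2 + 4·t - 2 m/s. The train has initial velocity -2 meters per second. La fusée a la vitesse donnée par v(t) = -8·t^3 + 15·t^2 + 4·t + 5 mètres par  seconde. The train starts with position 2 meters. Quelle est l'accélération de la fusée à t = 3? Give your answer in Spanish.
Para resolver esto, necesitamos tomar 1 derivada de nuestra ecuación de la velocidad v(t) = -8·t^3 + 15·t^2 + 4·t + 5. La derivada de la velocidad da la aceleración: a(t) = -24·t^2 + 30·t + 4. Usando a(t) = -24·t^2 + 30·t + 4 y sustituyendo t = 3, encontramos a = -122.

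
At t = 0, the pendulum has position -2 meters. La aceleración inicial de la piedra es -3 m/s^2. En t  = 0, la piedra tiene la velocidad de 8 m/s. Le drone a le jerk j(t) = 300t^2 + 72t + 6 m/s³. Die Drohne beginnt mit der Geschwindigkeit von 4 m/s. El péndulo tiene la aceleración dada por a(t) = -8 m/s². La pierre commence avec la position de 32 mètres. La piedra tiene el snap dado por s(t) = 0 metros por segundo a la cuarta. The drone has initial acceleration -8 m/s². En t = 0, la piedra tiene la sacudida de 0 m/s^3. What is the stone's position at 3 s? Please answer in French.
Nous devons trouver l'intégrale de notre équation du snap s(t) = 0 4 fois. La primitive du snap, avec j(0) = 0, donne le jerk: j(t) = 0. L'intégrale du jerk, avec a(0) = -3, donne l'accélération: a(t) = -3. L'intégrale de l'accélération est la vitesse. En utilisant v(0) = 8, nous obtenons v(t) = 8 - 3·t. La primitive de la vitesse, avec x(0) = 32, donne la position: x(t) = -3·t^2/2 + 8·t + 32. De l'équation de la position x(t) = -3·t^2/2 + 8·t + 32, nous substituons t = 3 pour obtenir x = 85/2.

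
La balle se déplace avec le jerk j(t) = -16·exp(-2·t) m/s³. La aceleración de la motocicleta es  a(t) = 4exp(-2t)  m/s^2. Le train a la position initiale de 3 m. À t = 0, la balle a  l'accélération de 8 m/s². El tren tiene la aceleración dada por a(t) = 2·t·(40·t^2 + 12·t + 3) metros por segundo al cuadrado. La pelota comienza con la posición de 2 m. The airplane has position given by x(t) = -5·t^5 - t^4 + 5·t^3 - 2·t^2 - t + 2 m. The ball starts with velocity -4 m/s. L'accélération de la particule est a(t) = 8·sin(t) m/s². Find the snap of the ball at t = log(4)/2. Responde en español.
Partiendo de la sacudida j(t) = -16·exp(-2·t), tomamos 1 derivada. Tomando d/dt de j(t), encontramos s(t) = 32·exp(-2·t). Tenemos el snap s(t) = 32·exp(-2·t). Sustituyendo t = log(4)/2: s(log(4)/2) = 8.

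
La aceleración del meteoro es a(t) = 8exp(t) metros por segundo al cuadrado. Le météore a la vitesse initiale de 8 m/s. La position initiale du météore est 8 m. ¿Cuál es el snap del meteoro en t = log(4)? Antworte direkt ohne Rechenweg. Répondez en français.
s(log(4)) = 32.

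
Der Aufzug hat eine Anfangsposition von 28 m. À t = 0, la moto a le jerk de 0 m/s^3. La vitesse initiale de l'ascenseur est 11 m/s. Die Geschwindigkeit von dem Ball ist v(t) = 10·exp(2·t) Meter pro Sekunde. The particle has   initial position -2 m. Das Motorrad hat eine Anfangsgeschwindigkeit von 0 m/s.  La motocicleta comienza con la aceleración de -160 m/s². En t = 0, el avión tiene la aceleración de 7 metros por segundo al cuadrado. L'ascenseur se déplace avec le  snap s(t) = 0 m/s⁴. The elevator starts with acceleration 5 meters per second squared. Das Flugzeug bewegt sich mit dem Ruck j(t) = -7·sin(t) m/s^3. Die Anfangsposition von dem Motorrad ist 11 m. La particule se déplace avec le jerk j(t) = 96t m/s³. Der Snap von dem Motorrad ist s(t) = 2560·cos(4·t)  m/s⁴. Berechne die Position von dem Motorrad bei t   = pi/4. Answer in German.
Wir müssen die Stammfunktion unserer Gleichung für den Snap s(t) = 2560·cos(4·t) 4-mal finden. Die Stammfunktion von dem Snap, mit j(0) = 0, ergibt den Ruck: j(t) = 640·sin(4·t). Mit ∫j(t)dt und Anwendung von a(0) = -160, finden wir a(t) = -160·cos(4·t). Die Stammfunktion von der Beschleunigung, mit v(0) = 0, ergibt die Geschwindigkeit: v(t) = -40·sin(4·t). Die Stammfunktion von der Geschwindigkeit ist die Position. Mit x(0) = 11 erhalten wir x(t) = 10·cos(4·t) + 1. Wir haben die Position x(t) = 10·cos(4·t) + 1. Durch Einsetzen von t = pi/4: x(pi/4) = -9.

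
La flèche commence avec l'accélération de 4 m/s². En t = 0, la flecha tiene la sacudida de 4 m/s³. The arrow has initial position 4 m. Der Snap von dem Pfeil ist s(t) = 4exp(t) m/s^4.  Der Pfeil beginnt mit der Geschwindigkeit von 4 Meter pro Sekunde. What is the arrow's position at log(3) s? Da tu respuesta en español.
Debemos encontrar la antiderivada de nuestra ecuación del snap s(t) = 4·exp(t) 4 veces. La integral del snap es la sacudida. Usando j(0) = 4, obtenemos j(t) = 4·exp(t). La integral de la sacudida, con a(0) = 4, da la aceleración: a(t) = 4·exp(t). Integrando la aceleración y usando la condición inicial v(0) = 4, obtenemos v(t) = 4·exp(t). La integral de la velocidad, con x(0) = 4, da la posición: x(t) = 4·exp(t). Usando x(t) = 4·exp(t) y sustituyendo t = log(3), encontramos x = 12.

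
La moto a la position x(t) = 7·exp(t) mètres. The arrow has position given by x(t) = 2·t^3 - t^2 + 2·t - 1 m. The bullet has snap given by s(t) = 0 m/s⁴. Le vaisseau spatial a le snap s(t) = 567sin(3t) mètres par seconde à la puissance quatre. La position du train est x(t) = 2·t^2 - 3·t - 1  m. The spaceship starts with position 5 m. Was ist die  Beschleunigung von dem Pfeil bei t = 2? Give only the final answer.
Bei t = 2, a = 22.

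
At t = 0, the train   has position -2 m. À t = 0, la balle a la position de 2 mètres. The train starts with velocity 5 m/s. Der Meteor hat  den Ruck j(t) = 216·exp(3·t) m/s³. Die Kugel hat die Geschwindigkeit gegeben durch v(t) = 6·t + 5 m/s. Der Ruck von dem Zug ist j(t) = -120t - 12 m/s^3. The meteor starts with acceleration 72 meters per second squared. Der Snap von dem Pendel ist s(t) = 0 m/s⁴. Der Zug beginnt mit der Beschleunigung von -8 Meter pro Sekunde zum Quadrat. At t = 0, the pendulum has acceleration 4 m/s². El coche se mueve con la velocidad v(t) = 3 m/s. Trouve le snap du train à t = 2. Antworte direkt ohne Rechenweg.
Le snap à t = 2 est s = -120.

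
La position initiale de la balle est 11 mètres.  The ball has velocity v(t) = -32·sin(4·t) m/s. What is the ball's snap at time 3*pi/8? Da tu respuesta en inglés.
To solve this, we need to take 3 derivatives of our velocity equation v(t) = -32·sin(4·t). Taking d/dt of v(t), we find a(t) = -128·cos(4·t). The derivative of acceleration gives jerk: j(t) = 512·sin(4·t). Taking d/dt of j(t), we find s(t) = 2048·cos(4·t). From the given snap equation s(t) = 2048·cos(4·t), we substitute t = 3*pi/8 to get s = 0.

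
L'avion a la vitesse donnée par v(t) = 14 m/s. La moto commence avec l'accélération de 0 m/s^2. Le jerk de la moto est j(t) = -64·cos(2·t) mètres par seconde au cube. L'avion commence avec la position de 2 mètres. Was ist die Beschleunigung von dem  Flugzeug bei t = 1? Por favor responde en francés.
Nous devons dériver notre équation de la vitesse v(t) = 14 1 fois. En prenant d/dt de v(t), nous trouvons a(t) = 0. De l'équation de l'accélération a(t) = 0, nous substituons t = 1 pour obtenir a = 0.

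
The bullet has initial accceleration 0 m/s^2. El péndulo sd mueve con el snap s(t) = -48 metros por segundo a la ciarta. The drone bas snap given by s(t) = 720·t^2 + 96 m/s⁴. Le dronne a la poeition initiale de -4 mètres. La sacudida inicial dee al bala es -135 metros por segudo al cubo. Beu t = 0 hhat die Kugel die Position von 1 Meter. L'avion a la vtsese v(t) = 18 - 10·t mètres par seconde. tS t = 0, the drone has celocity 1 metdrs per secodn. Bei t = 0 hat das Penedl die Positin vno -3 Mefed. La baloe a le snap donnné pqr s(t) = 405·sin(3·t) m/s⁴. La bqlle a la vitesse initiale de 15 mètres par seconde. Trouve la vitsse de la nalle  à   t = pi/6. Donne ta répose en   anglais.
We must find the antiderivative of our snap equation s(t) = 405·sin(3·t) 3 times. Finding the antiderivative of s(t) and using j(0) = -135: j(t) = -135·cos(3·t). Finding the integral of j(t) and using a(0) = 0: a(t) = -45·sin(3·t). Taking ∫a(t)dt and applying v(0) = 15, we find v(t) = 15·cos(3·t). We have velocity v(t) = 15·cos(3·t). Substituting t = pi/6: v(pi/6) = 0.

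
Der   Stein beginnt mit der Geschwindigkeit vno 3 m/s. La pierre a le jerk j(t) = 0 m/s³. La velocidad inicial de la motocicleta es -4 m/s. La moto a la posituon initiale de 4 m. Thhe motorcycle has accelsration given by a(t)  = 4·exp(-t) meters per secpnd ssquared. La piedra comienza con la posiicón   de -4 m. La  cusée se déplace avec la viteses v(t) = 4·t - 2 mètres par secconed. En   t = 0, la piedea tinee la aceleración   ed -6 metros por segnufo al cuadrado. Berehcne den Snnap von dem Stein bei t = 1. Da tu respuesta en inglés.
To solve this, we need to take 1 derivative of our jerk equation j(t) = 0. Differentiating jerk, we get snap: s(t) = 0. From the given snap equation s(t) = 0, we substitute t = 1 to get s = 0.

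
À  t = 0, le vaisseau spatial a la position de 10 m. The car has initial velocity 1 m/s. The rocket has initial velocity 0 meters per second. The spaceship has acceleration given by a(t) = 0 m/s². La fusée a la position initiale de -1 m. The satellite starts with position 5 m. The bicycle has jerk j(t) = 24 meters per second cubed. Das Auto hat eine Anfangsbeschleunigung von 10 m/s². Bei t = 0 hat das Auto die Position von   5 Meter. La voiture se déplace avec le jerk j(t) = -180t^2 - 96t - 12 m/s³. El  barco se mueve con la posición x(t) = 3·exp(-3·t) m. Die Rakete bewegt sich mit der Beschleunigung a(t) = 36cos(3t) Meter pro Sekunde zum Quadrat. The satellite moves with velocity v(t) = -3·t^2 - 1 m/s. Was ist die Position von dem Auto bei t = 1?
Ausgehend von dem Ruck j(t) = -180·t^2 - 96·t - 12, nehmen wir 3 Stammfunktionen. Durch Integration von dem Ruck und Verwendung der Anfangsbedingung a(0) = 10, erhalten wir a(t) = -60·t^3 - 48·t^2 - 12·t + 10. Das Integral von der Beschleunigung, mit v(0) = 1, ergibt die Geschwindigkeit: v(t) = -15·t^4 - 16·t^3 - 6·t^2 + 10·t + 1. Das Integral von der Geschwindigkeit ist die Position. Mit x(0) = 5 erhalten wir x(t) = -3·t^5 - 4·t^4 - 2·t^3 + 5·t^2 + t + 5. Wir haben die Position x(t) = -3·t^5 - 4·t^4 - 2·t^3 + 5·t^2 + t + 5. Durch Einsetzen von t = 1: x(1) = 2.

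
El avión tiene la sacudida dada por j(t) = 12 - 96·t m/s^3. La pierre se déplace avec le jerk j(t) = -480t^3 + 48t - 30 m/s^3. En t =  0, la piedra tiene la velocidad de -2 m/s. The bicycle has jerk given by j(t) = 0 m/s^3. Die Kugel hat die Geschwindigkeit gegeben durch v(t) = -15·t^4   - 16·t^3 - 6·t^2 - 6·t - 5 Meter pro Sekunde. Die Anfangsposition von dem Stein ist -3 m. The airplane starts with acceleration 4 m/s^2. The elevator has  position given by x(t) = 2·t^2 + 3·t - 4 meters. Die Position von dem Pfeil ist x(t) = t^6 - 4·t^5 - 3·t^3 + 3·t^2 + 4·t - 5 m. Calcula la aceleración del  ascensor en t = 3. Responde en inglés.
We must differentiate our position equation x(t) = 2·t^2 + 3·t - 4 2 times. Differentiating position, we get velocity: v(t) = 4·t + 3. The derivative of velocity gives acceleration: a(t) = 4. From the given acceleration equation a(t) = 4, we substitute t = 3 to get a = 4.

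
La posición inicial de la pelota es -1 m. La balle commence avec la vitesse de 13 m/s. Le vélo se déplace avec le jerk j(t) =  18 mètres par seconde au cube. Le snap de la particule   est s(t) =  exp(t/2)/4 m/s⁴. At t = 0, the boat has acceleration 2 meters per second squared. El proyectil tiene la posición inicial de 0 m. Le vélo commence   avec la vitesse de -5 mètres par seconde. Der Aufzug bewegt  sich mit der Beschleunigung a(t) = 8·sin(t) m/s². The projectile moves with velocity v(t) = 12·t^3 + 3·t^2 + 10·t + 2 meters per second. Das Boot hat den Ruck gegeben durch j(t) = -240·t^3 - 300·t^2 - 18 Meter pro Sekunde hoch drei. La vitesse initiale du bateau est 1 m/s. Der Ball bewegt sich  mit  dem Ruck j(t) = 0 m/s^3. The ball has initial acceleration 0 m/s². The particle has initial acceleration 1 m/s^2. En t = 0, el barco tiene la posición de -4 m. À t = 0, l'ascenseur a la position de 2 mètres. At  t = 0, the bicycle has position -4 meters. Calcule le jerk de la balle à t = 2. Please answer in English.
We have jerk j(t) = 0. Substituting t = 2: j(2) = 0.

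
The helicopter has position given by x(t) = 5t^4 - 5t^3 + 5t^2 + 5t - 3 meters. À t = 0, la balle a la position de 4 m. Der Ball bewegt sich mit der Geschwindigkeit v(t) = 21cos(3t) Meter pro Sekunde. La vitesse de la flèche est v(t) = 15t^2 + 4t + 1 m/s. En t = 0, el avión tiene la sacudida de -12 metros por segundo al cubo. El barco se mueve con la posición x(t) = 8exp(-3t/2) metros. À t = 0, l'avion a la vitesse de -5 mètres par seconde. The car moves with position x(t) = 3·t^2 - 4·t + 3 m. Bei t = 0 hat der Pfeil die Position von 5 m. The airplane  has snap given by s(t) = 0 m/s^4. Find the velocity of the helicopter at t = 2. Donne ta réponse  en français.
Pour résoudre ceci, nous devons prendre 1 dérivée de notre équation de la position x(t) = 5·t^4 - 5·t^3 + 5·t^2 + 5·t - 3. En prenant d/dt de x(t), nous trouvons v(t) = 20·t^3 - 15·t^2 + 10·t + 5. En utilisant v(t) = 20·t^3 - 15·t^2 + 10·t + 5 et en substituant t = 2, nous trouvons v = 125.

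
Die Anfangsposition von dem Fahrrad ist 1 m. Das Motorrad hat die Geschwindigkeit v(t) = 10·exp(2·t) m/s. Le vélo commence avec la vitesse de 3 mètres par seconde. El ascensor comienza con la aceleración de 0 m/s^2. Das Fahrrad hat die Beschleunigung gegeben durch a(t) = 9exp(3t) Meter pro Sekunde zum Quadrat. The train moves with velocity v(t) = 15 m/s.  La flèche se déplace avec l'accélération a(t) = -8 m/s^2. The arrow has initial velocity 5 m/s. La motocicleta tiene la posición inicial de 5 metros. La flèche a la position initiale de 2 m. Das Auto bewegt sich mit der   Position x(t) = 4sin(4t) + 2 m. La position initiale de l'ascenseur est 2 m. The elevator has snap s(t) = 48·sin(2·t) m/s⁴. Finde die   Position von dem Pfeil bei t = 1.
Um dies zu lösen, müssen wir 2 Stammfunktionen unserer Gleichung für die Beschleunigung a(t) = -8 finden. Mit ∫a(t)dt und Anwendung von v(0) = 5, finden wir v(t) = 5 - 8·t. Das Integral von der Geschwindigkeit ist die Position. Mit x(0) = 2 erhalten wir x(t) = -4·t^2 + 5·t + 2. Aus der Gleichung für die Position x(t) = -4·t^2 + 5·t + 2, setzen wir t = 1 ein und erhalten x = 3.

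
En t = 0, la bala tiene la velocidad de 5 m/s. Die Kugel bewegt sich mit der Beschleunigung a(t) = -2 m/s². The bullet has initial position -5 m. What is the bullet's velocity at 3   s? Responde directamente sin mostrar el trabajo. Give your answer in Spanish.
La respuesta es -1.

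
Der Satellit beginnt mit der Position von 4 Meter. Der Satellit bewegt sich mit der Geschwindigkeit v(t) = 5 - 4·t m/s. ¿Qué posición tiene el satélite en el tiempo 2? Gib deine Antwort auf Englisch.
Starting from velocity v(t) = 5 - 4·t, we take 1 integral. Finding the integral of v(t) and using x(0) = 4: x(t) = -2·t^2 + 5·t + 4. We have position x(t) = -2·t^2 + 5·t + 4. Substituting t = 2: x(2) = 6.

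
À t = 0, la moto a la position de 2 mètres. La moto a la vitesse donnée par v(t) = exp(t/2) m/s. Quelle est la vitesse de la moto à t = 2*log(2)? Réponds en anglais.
Using v(t) = exp(t/2) and substituting t = 2*log(2), we find v = 2.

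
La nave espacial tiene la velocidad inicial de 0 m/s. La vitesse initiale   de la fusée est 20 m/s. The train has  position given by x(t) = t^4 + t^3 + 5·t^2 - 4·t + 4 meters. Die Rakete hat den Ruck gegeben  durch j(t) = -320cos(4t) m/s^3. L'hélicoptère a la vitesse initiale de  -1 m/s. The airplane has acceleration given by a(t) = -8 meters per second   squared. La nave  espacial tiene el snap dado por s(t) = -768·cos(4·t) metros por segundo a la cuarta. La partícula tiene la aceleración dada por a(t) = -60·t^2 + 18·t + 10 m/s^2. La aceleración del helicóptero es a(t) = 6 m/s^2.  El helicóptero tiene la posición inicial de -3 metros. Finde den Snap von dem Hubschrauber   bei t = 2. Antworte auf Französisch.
Nous devons dériver notre équation de l'accélération a(t) = 6 2 fois. En dérivant l'accélération, nous obtenons le jerk: j(t) = 0. En dérivant le jerk, nous obtenons le snap: s(t) = 0. De l'équation du snap s(t) = 0, nous substituons t = 2 pour obtenir s = 0.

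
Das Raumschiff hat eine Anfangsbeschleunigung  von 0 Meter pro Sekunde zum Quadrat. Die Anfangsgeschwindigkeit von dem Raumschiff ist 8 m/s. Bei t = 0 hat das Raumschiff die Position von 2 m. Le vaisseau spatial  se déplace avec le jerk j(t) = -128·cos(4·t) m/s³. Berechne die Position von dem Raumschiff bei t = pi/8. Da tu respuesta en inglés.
Starting from jerk j(t) = -128·cos(4·t), we take 3 integrals. Taking ∫j(t)dt and applying a(0) = 0, we find a(t) = -32·sin(4·t). Integrating acceleration and using the initial condition v(0) = 8, we get v(t) = 8·cos(4·t). Finding the antiderivative of v(t) and using x(0) = 2: x(t) = 2·sin(4·t) + 2. Using x(t) = 2·sin(4·t) + 2 and substituting t = pi/8, we find x = 4.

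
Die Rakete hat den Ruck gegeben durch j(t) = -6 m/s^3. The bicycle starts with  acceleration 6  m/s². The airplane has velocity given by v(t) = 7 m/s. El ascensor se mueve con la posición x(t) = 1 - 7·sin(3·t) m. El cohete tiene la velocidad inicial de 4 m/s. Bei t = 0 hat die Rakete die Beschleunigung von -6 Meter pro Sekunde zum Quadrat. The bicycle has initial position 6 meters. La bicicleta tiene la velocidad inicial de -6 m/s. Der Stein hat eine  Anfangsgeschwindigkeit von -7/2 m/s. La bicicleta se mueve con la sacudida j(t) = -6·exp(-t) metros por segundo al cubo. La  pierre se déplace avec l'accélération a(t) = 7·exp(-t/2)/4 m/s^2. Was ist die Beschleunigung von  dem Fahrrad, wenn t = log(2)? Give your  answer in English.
Starting from jerk j(t) = -6·exp(-t), we take 1 antiderivative. Integrating jerk and using the initial condition a(0) = 6, we get a(t) = 6·exp(-t). From the given acceleration equation a(t) = 6·exp(-t), we substitute t = log(2) to get a = 3.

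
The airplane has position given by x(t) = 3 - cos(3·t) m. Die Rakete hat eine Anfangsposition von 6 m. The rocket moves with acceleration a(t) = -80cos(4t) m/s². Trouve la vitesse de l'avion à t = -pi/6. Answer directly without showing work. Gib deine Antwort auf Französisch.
La réponse est -3.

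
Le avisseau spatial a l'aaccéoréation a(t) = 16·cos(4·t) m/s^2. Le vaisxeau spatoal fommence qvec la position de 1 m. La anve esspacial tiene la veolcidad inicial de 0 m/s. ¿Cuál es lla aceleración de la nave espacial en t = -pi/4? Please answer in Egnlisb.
From the given acceleration equation a(t) = 16·cos(4·t), we substitute t = -pi/4 to get a = -16.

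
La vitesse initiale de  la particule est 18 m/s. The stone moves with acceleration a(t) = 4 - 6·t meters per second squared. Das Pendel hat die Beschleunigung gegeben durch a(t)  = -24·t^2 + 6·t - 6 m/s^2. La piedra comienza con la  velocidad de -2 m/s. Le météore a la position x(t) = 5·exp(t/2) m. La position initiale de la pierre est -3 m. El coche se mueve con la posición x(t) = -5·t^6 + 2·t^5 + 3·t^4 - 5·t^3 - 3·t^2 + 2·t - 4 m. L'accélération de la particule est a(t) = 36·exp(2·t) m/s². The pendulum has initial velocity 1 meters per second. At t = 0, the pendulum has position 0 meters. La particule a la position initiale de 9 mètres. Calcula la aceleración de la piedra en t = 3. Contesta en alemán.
Wir haben die Beschleunigung a(t) = 4 - 6·t. Durch Einsetzen von t = 3: a(3) = -14.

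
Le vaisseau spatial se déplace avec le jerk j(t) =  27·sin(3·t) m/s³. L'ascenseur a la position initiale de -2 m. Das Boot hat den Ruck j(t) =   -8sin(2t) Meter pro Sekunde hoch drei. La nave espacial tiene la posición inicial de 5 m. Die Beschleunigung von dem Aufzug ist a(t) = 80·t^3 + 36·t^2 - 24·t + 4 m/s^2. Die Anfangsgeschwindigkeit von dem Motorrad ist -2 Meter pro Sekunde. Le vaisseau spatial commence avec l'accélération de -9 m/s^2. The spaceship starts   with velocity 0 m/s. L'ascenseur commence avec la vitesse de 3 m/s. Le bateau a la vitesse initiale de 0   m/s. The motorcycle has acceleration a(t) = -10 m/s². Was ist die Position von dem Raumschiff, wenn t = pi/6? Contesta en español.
Debemos encontrar la antiderivada de nuestra ecuación de la sacudida j(t) = 27·sin(3·t) 3 veces. Integrando la sacudida y usando la condición inicial a(0) = -9, obtenemos a(t) = -9·cos(3·t). Tomando ∫a(t)dt y aplicando v(0) = 0, encontramos v(t) = -3·sin(3·t). La antiderivada de la velocidad, con x(0) = 5, da la posición: x(t) = cos(3·t) + 4. Tenemos la posición x(t) = cos(3·t) + 4. Sustituyendo t = pi/6: x(pi/6) = 4.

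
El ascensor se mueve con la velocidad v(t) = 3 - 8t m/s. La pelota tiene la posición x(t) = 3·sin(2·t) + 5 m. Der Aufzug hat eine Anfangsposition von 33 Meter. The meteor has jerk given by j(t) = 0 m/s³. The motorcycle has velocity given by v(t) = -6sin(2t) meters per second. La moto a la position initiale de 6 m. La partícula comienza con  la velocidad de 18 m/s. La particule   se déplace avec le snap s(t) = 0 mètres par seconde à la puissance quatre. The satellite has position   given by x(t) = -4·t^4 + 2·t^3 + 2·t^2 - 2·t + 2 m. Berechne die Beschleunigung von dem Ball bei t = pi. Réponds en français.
En partant de la position x(t) = 3·sin(2·t) + 5, nous prenons 2 dérivées. La dérivée de la position donne la vitesse: v(t) = 6·cos(2·t). La dérivée de la vitesse donne l'accélération: a(t) = -12·sin(2·t). Nous avons l'accélération a(t) = -12·sin(2·t). En substituant t = pi: a(pi) = 0.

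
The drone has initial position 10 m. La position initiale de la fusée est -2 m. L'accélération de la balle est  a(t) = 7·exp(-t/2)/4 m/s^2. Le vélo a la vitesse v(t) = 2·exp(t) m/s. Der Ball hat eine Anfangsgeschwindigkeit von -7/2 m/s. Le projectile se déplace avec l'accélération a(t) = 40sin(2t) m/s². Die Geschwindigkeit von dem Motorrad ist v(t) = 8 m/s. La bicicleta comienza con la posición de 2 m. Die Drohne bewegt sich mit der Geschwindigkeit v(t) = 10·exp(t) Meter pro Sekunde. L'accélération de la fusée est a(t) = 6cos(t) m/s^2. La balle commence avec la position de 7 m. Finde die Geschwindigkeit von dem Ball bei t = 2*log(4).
Wir müssen die Stammfunktion unserer Gleichung für die Beschleunigung a(t) = 7·exp(-t/2)/4 1-mal finden. Mit ∫a(t)dt und Anwendung von v(0) = -7/2, finden wir v(t) = -7·exp(-t/2)/2. Mit v(t) = -7·exp(-t/2)/2 und Einsetzen von t = 2*log(4), finden wir v = -7/8.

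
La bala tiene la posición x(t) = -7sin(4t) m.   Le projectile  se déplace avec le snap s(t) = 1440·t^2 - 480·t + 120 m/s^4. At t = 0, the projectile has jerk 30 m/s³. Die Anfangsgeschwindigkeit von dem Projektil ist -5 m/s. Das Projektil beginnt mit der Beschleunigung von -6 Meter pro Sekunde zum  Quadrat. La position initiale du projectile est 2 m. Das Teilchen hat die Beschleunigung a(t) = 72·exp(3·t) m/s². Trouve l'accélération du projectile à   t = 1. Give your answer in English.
To find the answer, we compute 2 integrals of s(t) = 1440·t^2 - 480·t + 120. Finding the antiderivative of s(t) and using j(0) = 30: j(t) = 480·t^3 - 240·t^2 + 120·t + 30. Taking ∫j(t)dt and applying a(0) = -6, we find a(t) = 120·t^4 - 80·t^3 + 60·t^2 + 30·t - 6. From the given acceleration equation a(t) = 120·t^4 - 80·t^3 + 60·t^2 + 30·t - 6, we substitute t = 1 to get a = 124.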